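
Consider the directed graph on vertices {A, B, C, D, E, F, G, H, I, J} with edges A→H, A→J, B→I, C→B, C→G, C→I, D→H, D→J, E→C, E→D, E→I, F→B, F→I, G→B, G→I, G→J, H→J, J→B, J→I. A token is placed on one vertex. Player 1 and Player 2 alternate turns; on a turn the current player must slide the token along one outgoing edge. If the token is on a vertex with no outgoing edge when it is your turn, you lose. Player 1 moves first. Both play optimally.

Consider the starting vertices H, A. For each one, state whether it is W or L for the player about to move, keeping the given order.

Work bottom-up. With no move the player to move loses. Otherwise the position is W if at least one move leads to an L position for the opponent, and L if every move leads to a W.
Every edge goes from a vertex to one that appears earlier in the order I, B, F, J, G, C, H, A, D, E, so processing vertices in that order labels each vertex after all of its successors.
I: no outgoing edge → L
B: reaches L-position I → W
F: reaches L-position I → W
J: reaches L-position I → W
G: reaches L-position I → W
C: reaches L-position I → W
H: only reaches J(W), which is W → L
A: reaches L-position H → W
D: reaches L-position H → W
E: reaches L-position I → W

H: L, A: W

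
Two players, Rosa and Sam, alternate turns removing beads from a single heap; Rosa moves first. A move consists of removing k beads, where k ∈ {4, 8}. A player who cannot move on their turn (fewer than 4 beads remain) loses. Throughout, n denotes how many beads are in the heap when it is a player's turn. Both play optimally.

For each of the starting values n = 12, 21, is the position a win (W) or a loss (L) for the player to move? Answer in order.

12: L, 21: W

Label each position W (a win for the player to move) or L (a loss). A position with no legal move is L; any other position is W exactly when some move reaches an L, and L when every move reaches a W.
n=0: no move → L
n=1: no move → L
n=2: no move → L
n=3: no move → L
n=4: can move to 0, which is L ⇒ W
n=5: can move to 1, which is L ⇒ W
n=6: can move to 2, which is L ⇒ W
n=7: can move to 3, which is L ⇒ W
n=8: can move to 0, which is L ⇒ W
n=9: can move to 1, which is L ⇒ W
n=10: can move to 2, which is L ⇒ W
n=11: can move to 3, which is L ⇒ W
n=12: moves to 8(W), 4(W); every one is W ⇒ L
n=13: moves to 9(W), 5(W); every one is W ⇒ L
n=14: moves to 10(W), 6(W); every one is W ⇒ L
n=15: moves to 11(W), 7(W); every one is W ⇒ L
n=16: can move to 12, which is L ⇒ W
n=17: can move to 13, which is L ⇒ W
n=18: can move to 14, which is L ⇒ W
n=19: can move to 15, which is L ⇒ W
n=20: can move to 12, which is L ⇒ W
n=21: can move to 13, which is L ⇒ W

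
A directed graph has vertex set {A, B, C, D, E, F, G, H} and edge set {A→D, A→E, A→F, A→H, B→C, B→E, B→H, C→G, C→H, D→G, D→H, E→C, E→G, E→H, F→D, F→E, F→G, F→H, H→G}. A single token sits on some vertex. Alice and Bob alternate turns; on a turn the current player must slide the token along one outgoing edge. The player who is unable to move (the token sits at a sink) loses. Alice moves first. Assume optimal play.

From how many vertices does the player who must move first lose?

3

Build the W/L table. Terminal = L. A non-terminal position is W if it has a move to some L; otherwise it is L.
Every edge goes from a vertex to one that appears earlier in the order G, H, C, E, B, D, F, A, so processing vertices in that order labels each vertex after all of its successors.
G: no outgoing edge → L
H: reaches L-position G → W
C: reaches L-position G → W
E: reaches L-position G → W
B: only reaches E(W), C(W), H(W), all W → L
D: reaches L-position G → W
F: reaches L-position G → W
A: only reaches F(W), D(W), E(W), H(W), all W → L
The L vertices are A, B, G; that is 3 in all.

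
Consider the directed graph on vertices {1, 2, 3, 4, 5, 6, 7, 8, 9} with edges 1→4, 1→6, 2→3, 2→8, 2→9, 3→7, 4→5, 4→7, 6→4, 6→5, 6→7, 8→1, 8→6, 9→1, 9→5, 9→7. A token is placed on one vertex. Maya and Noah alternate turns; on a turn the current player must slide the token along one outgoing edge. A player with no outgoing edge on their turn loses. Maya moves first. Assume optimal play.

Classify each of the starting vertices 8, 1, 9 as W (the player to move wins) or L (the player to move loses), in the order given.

8: W, 1: L, 9: W

Label each position W (a win for the player to move) or L (a loss). A position with no legal move is L; any other position is W exactly when some move reaches an L, and L when every move reaches a W.
Every edge goes from a vertex to one that appears earlier in the order 5, 7, 4, 6, 1, 8, 3, 9, 2, so processing vertices in that order labels each vertex after all of its successors.
5: no outgoing edge → L
7: no outgoing edge → L
4: can move to 7, which is L ⇒ W
6: can move to 7, which is L ⇒ W
1: moves to 6(W), 4(W); every one is W ⇒ L
8: can move to 1, which is L ⇒ W
3: can move to 7, which is L ⇒ W
9: can move to 1, which is L ⇒ W
2: moves to 9(W), 3(W), 8(W); every one is W ⇒ L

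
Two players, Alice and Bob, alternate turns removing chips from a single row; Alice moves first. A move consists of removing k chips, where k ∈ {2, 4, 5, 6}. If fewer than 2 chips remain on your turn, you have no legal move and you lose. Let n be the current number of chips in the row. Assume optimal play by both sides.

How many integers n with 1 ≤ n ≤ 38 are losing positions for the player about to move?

9

Build the W/L table. Terminal = L. A non-terminal position is W if it has a move to some L; otherwise it is L.
n=0: no move → L
n=1: no move → L
n=2: can move to 0, which is L ⇒ W
n=3: can move to 1, which is L ⇒ W
n=4: can move to 0, which is L ⇒ W
n=5: can move to 1, which is L ⇒ W
n=6: can move to 1, which is L ⇒ W
n=7: can move to 1, which is L ⇒ W
n=8: moves to 6(W), 4(W), 3(W), 2(W); every one is W ⇒ L
n=9: moves to 7(W), 5(W), 4(W), 3(W); every one is W ⇒ L
n=10: can move to 8, which is L ⇒ W
n=11: can move to 9, which is L ⇒ W
n=12: can move to 8, which is L ⇒ W
n=13: can move to 9, which is L ⇒ W
n=14: can move to 9, which is L ⇒ W
n=15: can move to 9, which is L ⇒ W
n=16: moves to 14(W), 12(W), 11(W), 10(W); every one is W ⇒ L
n=17: moves to 15(W), 13(W), 12(W), 11(W); every one is W ⇒ L
n=18: can move to 16, which is L ⇒ W
n=19: can move to 17, which is L ⇒ W
n=20: can move to 16, which is L ⇒ W
n=21: can move to 17, which is L ⇒ W
n=22: can move to 17, which is L ⇒ W
n=23: can move to 17, which is L ⇒ W
n=24: moves to 22(W), 20(W), 19(W), 18(W); every one is W ⇒ L
n=25: moves to 23(W), 21(W), 20(W), 19(W); every one is W ⇒ L
n=26: can move to 24, which is L ⇒ W
n=27: can move to 25, which is L ⇒ W
n=28: can move to 24, which is L ⇒ W
n=29: can move to 25, which is L ⇒ W
n=30: can move to 25, which is L ⇒ W
n=31: can move to 25, which is L ⇒ W
n=32: moves to 30(W), 28(W), 27(W), 26(W); every one is W ⇒ L
n=33: moves to 31(W), 29(W), 28(W), 27(W); every one is W ⇒ L
n=34: can move to 32, which is L ⇒ W
n=35: can move to 33, which is L ⇒ W
n=36: can move to 32, which is L ⇒ W
n=37: can move to 33, which is L ⇒ W
n=38: can move to 33, which is L ⇒ W
L entries with 1 ≤ n ≤ 38 (n=0 is outside the asked range and is not counted): n = 1, 8, 9, 16, 17, 24, 25, 32, 33; that makes 9.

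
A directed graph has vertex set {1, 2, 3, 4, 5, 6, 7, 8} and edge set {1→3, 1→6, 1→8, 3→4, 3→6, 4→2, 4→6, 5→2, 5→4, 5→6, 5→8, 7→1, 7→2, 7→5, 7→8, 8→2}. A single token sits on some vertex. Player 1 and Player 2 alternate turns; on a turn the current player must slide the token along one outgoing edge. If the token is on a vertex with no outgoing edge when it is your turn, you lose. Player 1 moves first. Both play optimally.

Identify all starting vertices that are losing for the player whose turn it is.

2, 6

Build the W/L table. Terminal = L. A non-terminal position is W if it has a move to some L; otherwise it is L.
Every edge goes from a vertex to one that appears earlier in the order 2, 6, 4, 3, 8, 5, 1, 7, so processing vertices in that order labels each vertex after all of its successors.
2: no outgoing edge → L
6: no outgoing edge → L
4: →6(L), so W
3: →6(L), so W
8: →2(L), so W
5: →6(L), so W
1: →6(L), so W
7: →2(L), so W
The losing starting vertices are exactly the entries labelled L in this table (2 of them).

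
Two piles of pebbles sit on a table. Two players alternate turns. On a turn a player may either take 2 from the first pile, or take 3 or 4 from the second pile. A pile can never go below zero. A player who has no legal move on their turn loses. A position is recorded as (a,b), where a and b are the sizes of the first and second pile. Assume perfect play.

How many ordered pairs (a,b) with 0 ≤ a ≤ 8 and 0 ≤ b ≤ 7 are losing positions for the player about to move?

Positions with no move are L. A position that does have a move is losing for the player to move precisely when every available move leads to a winning position for the opponent. Fill in the labels:
Every move lowers a or b (never raises either), so fill the grid row by row in increasing a, and left to right within a row: each cell's successors are then already labelled.
      b=0  b=1  b=2  b=3  b=4  b=5  b=6  b=7
a=0:    L    L    L    W    W    W    W    L
a=1:    L    L    L    W    W    W    W    L
a=2:    W    W    W    L    L    L    W    W
a=3:    W    W    W    L    L    L    W    W
a=4:    L    L    L    W    W    W    W    L
a=5:    L    L    L    W    W    W    W    L
a=6:    W    W    W    L    L    L    W    W
a=7:    W    W    W    L    L    L    W    W
a=8:    L    L    L    W    W    W    W    L
Cells with no legal move (terminal, hence L): (0,0), (0,1), (0,2), (1,0), (1,1), (1,2).
The remaining L cells, each justified by listing all of its moves:
(0,7): →(0,4)(W), (0,3)(W) — all W, so L
(1,7): →(1,4)(W), (1,3)(W) — all W, so L
(2,3): →(0,3)(W), (2,0)(W) — all W, so L
(2,4): →(0,4)(W), (2,1)(W), (2,0)(W) — all W, so L
(2,5): →(0,5)(W), (2,2)(W), (2,1)(W) — all W, so L
(3,3): →(1,3)(W), (3,0)(W) — all W, so L
(3,4): →(1,4)(W), (3,1)(W), (3,0)(W) — all W, so L
(3,5): →(1,5)(W), (3,2)(W), (3,1)(W) — all W, so L
(4,0): →(2,0)(W) only, which is W, so L
(4,1): →(2,1)(W) only, which is W, so L
(4,2): →(2,2)(W) only, which is W, so L
(4,7): →(2,7)(W), (4,4)(W), (4,3)(W) — all W, so L
(5,0): →(3,0)(W) only, which is W, so L
(5,1): →(3,1)(W) only, which is W, so L
(5,2): →(3,2)(W) only, which is W, so L
(5,7): →(3,7)(W), (5,4)(W), (5,3)(W) — all W, so L
(6,3): →(4,3)(W), (6,0)(W) — all W, so L
(6,4): →(4,4)(W), (6,1)(W), (6,0)(W) — all W, so L
(6,5): →(4,5)(W), (6,2)(W), (6,1)(W) — all W, so L
(7,3): →(5,3)(W), (7,0)(W) — all W, so L
(7,4): →(5,4)(W), (7,1)(W), (7,0)(W) — all W, so L
(7,5): →(5,5)(W), (7,2)(W), (7,1)(W) — all W, so L
(8,0): →(6,0)(W) only, which is W, so L
(8,1): →(6,1)(W) only, which is W, so L
(8,2): →(6,2)(W) only, which is W, so L
(8,7): →(6,7)(W), (8,4)(W), (8,3)(W) — all W, so L
Every other cell has at least one move into one of the L cells above, so it is W.
L cells per row: a=0: 4, a=1: 4, a=2: 3, a=3: 3, a=4: 4, a=5: 4, a=6: 3, a=7: 3, a=8: 4; total 32.

32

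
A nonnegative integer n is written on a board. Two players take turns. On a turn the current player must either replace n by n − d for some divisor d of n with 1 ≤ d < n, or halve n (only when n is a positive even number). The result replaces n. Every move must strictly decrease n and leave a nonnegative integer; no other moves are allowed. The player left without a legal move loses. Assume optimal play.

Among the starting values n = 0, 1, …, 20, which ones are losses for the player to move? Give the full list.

Positions with no move are L. A position that does have a move is losing for the player to move precisely when every available move leads to a winning position for the opponent. Fill in the labels:
n=0: no move → L
n=1: no move → L
n=2: can move to 1, which is L ⇒ W
n=3: the only move is to 2(W), a W ⇒ L
n=4: can move to 3, which is L ⇒ W
n=5: the only move is to 4(W), a W ⇒ L
n=6: can move to 3, which is L ⇒ W
n=7: the only move is to 6(W), a W ⇒ L
n=8: can move to 7, which is L ⇒ W
n=9: moves to 6(W), 8(W); every one is W ⇒ L
n=10: can move to 5, which is L ⇒ W
n=11: the only move is to 10(W), a W ⇒ L
n=12: can move to 9, which is L ⇒ W
n=13: the only move is to 12(W), a W ⇒ L
n=14: can move to 7, which is L ⇒ W
n=15: moves to 10(W), 12(W), 14(W); every one is W ⇒ L
n=16: can move to 15, which is L ⇒ W
n=17: the only move is to 16(W), a W ⇒ L
n=18: can move to 9, which is L ⇒ W
n=19: the only move is to 18(W), a W ⇒ L
n=20: can move to 15, which is L ⇒ W
The losing starting values of n are exactly the entries labelled L in this table (11 of them).

0, 1, 3, 5, 7, 9, 11, 13, 15, 17, 19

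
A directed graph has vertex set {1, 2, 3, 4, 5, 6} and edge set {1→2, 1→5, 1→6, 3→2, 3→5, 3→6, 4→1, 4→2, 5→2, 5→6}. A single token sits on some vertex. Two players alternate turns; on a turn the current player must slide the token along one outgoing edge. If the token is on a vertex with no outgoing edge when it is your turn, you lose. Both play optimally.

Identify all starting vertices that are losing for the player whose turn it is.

2, 6

Compute win/loss labels from the base case upward. A position with no move is L. Any other position is W if it can reach an L in one move, else L.
Every edge goes from a vertex to one that appears earlier in the order 2, 6, 5, 3, 1, 4, so processing vertices in that order labels each vertex after all of its successors.
2: no outgoing edge → L
6: no outgoing edge → L
5: can move to 6, which is L ⇒ W
3: can move to 6, which is L ⇒ W
1: can move to 6, which is L ⇒ W
4: can move to 2, which is L ⇒ W
Reading off the rows marked L gives the requested list; there are 2 such vertices.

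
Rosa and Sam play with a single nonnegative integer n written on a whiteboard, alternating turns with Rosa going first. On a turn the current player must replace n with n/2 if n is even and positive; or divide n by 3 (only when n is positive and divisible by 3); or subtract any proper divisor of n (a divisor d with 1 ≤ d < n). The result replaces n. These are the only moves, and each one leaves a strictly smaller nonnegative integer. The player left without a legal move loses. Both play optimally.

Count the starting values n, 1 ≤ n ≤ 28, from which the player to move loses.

Classify positions by backward induction: terminal positions (no move available) are L. From any other position, the mover wins iff some move reaches an L.
n=0: no move → L
n=1: no move → L
n=2: can move to 1, which is L ⇒ W
n=3: can move to 1, which is L ⇒ W
n=4: moves to 2(W), 3(W); every one is W ⇒ L
n=5: can move to 4, which is L ⇒ W
n=6: can move to 4, which is L ⇒ W
n=7: the only move is to 6(W), a W ⇒ L
n=8: can move to 4, which is L ⇒ W
n=9: moves to 3(W), 6(W), 8(W); every one is W ⇒ L
n=10: can move to 9, which is L ⇒ W
n=11: the only move is to 10(W), a W ⇒ L
n=12: can move to 4, which is L ⇒ W
n=13: the only move is to 12(W), a W ⇒ L
n=14: can move to 7, which is L ⇒ W
n=15: moves to 5(W), 10(W), 12(W), 14(W); every one is W ⇒ L
n=16: can move to 15, which is L ⇒ W
n=17: the only move is to 16(W), a W ⇒ L
n=18: can move to 9, which is L ⇒ W
n=19: the only move is to 18(W), a W ⇒ L
n=20: can move to 15, which is L ⇒ W
n=21: can move to 7, which is L ⇒ W
n=22: can move to 11, which is L ⇒ W
n=23: the only move is to 22(W), a W ⇒ L
n=24: can move to 23, which is L ⇒ W
n=25: moves to 20(W), 24(W); every one is W ⇒ L
n=26: can move to 13, which is L ⇒ W
n=27: can move to 9, which is L ⇒ W
n=28: moves to 14(W), 21(W), 24(W), 26(W), 27(W); every one is W ⇒ L
L entries with 1 ≤ n ≤ 28 (n=0 is outside the asked range and is not counted): n = 1, 4, 7, 9, 11, 13, 15, 17, 19, 23, 25, 28; that makes 12.

12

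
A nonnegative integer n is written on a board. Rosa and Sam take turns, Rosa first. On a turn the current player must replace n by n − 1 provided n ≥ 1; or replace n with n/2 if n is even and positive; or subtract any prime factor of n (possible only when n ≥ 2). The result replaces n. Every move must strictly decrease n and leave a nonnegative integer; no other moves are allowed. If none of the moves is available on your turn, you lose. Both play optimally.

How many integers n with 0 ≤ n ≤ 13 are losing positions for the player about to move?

3

Positions with no move are L. A position that does have a move is losing for the player to move precisely when every available move leads to a winning position for the opponent. Fill in the labels:
n=0: no move → L
n=1: W (go to 0, an L position)
n=2: W (go to 0, an L position)
n=3: W (go to 0, an L position)
n=4: L (options 2(W), 3(W) are all W)
n=5: W (go to 0, an L position)
n=6: W (go to 4, an L position)
n=7: W (go to 0, an L position)
n=8: W (go to 4, an L position)
n=9: L (options 6(W), 8(W) are all W)
n=10: W (go to 9, an L position)
n=11: W (go to 0, an L position)
n=12: W (go to 9, an L position)
n=13: W (go to 0, an L position)
L entries with 0 ≤ n ≤ 13: n = 0, 4, 9; that makes 3.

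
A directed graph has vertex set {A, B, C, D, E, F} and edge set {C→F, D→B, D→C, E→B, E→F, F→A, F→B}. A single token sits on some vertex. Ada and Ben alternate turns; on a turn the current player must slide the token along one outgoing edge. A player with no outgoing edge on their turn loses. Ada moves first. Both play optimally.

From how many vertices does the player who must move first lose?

3

Work bottom-up. With no move the player to move loses. Otherwise the position is W if at least one move leads to an L position for the opponent, and L if every move leads to a W.
Every edge goes from a vertex to one that appears earlier in the order B, A, F, E, C, D, so processing vertices in that order labels each vertex after all of its successors.
B: no outgoing edge → L
A: no outgoing edge → L
F: can move to A, which is L ⇒ W
E: can move to B, which is L ⇒ W
C: the only move is to F(W), a W ⇒ L
D: can move to C, which is L ⇒ W
The L vertices are A, B, C; that is 3 in all.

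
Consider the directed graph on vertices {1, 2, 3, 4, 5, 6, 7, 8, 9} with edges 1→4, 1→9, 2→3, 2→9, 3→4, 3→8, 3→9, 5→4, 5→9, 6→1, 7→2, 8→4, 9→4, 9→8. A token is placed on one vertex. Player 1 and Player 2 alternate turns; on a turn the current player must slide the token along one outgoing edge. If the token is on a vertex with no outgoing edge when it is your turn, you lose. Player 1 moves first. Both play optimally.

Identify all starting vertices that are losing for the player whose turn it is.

Work bottom-up. With no move the player to move loses. Otherwise the position is W if at least one move leads to an L position for the opponent, and L if every move leads to a W.
Every edge goes from a vertex to one that appears earlier in the order 4, 8, 9, 3, 2, 1, 7, 5, 6, so processing vertices in that order labels each vertex after all of its successors.
4: no outgoing edge → L
8: W (go to 4, an L position)
9: W (go to 4, an L position)
3: W (go to 4, an L position)
2: L (options 3(W), 9(W) are all W)
1: W (go to 4, an L position)
7: W (go to 2, an L position)
5: W (go to 4, an L position)
6: L (sole option 1(W) is W)
The losing starting vertices are exactly the entries labelled L in this table (3 of them).

2, 4, 6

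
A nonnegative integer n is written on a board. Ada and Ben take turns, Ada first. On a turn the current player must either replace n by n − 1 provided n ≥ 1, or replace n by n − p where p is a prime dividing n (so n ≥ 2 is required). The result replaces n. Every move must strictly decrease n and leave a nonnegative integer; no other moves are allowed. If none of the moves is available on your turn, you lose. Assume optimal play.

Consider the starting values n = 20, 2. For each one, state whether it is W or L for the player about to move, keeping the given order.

20: L, 2: W

Compute win/loss labels from the base case upward. A position with no move is L. Any other position is W if it can reach an L in one move, else L.
n=0: no move → L
n=1: W (go to 0, an L position)
n=2: W (go to 0, an L position)
n=3: W (go to 0, an L position)
n=4: L (options 2(W), 3(W) are all W)
n=5: W (go to 0, an L position)
n=6: W (go to 4, an L position)
n=7: W (go to 0, an L position)
n=8: L (options 6(W), 7(W) are all W)
n=9: W (go to 8, an L position)
n=10: W (go to 8, an L position)
n=11: W (go to 0, an L position)
n=12: L (options 9(W), 10(W), 11(W) are all W)
n=13: W (go to 0, an L position)
n=14: W (go to 12, an L position)
n=15: W (go to 12, an L position)
n=16: L (options 14(W), 15(W) are all W)
n=17: W (go to 0, an L position)
n=18: W (go to 16, an L position)
n=19: W (go to 0, an L position)
n=20: L (options 15(W), 18(W), 19(W) are all W)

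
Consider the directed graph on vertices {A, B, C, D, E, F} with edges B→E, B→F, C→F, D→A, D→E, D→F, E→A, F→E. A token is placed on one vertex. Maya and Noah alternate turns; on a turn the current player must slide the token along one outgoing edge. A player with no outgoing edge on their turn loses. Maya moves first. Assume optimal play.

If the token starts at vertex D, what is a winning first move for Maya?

Classify positions by backward induction: terminal positions (no move available) are L. From any other position, the mover wins iff some move reaches an L.
Every edge goes from a vertex to one that appears earlier in the order A, E, F, D, B, C, so processing vertices in that order labels each vertex after all of its successors.
A: no outgoing edge → L
E: can move to A, which is L ⇒ W
F: the only move is to E(W), a W ⇒ L
D: can move to F, which is L ⇒ W
B: can move to F, which is L ⇒ W
C: can move to F, which is L ⇒ W
From D, the L positions reachable in one move are: F, A. Any move reaching one of these is winning.

Move to F.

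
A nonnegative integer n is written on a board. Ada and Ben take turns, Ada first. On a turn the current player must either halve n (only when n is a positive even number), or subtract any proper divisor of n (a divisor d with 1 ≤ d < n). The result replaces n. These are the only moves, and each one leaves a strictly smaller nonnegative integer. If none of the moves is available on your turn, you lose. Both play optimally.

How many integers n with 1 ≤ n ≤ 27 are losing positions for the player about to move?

Positions with no move are L. A position that does have a move is losing for the player to move precisely when every available move leads to a winning position for the opponent. Fill in the labels:
n=0: no move → L
n=1: no move → L
n=2: →1(L), so W
n=3: →2(W) only, which is W, so L
n=4: →3(L), so W
n=5: →4(W) only, which is W, so L
n=6: →3(L), so W
n=7: →6(W) only, which is W, so L
n=8: →7(L), so W
n=9: →6(W), 8(W) — all W, so L
n=10: →5(L), so W
n=11: →10(W) only, which is W, so L
n=12: →9(L), so W
n=13: →12(W) only, which is W, so L
n=14: →7(L), so W
n=15: →10(W), 12(W), 14(W) — all W, so L
n=16: →15(L), so W
n=17: →16(W) only, which is W, so L
n=18: →9(L), so W
n=19: →18(W) only, which is W, so L
n=20: →15(L), so W
n=21: →14(W), 18(W), 20(W) — all W, so L
n=22: →11(L), so W
n=23: →22(W) only, which is W, so L
n=24: →21(L), so W
n=25: →20(W), 24(W) — all W, so L
n=26: →13(L), so W
n=27: →18(W), 24(W), 26(W) — all W, so L
L entries with 1 ≤ n ≤ 27 (n=0 is outside the asked range and is not counted): n = 1, 3, 5, 7, 9, 11, 13, 15, 17, 19, 21, 23, 25, 27; that makes 14.

14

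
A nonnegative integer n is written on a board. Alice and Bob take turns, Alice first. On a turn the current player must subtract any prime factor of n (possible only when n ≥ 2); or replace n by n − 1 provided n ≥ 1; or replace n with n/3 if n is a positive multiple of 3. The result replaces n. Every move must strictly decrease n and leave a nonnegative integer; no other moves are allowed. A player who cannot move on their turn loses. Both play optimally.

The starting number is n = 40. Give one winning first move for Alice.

Work bottom-up. With no move the player to move loses. Otherwise the position is W if at least one move leads to an L position for the opponent, and L if every move leads to a W.
n=0: no move → L
n=1: W (go to 0, an L position)
n=2: W (go to 0, an L position)
n=3: W (go to 0, an L position)
n=4: L (options 2(W), 3(W) are all W)
n=5: W (go to 0, an L position)
n=6: W (go to 4, an L position)
n=7: W (go to 0, an L position)
n=8: L (options 6(W), 7(W) are all W)
n=9: W (go to 8, an L position)
n=10: W (go to 8, an L position)
n=11: W (go to 0, an L position)
n=12: W (go to 4, an L position)
n=13: W (go to 0, an L position)
n=14: L (options 7(W), 12(W), 13(W) are all W)
n=15: W (go to 14, an L position)
n=16: W (go to 14, an L position)
n=17: W (go to 0, an L position)
n=18: L (options 6(W), 15(W), 16(W), 17(W) are all W)
n=19: W (go to 0, an L position)
n=20: W (go to 18, an L position)
n=21: W (go to 14, an L position)
n=22: L (options 11(W), 20(W), 21(W) are all W)
n=23: W (go to 0, an L position)
n=24: W (go to 8, an L position)
n=25: L (options 20(W), 24(W) are all W)
n=26: W (go to 25, an L position)
n=27: L (options 9(W), 24(W), 26(W) are all W)
n=28: W (go to 27, an L position)
n=29: W (go to 0, an L position)
n=30: W (go to 25, an L position)
n=31: W (go to 0, an L position)
n=32: L (options 30(W), 31(W) are all W)
n=33: W (go to 22, an L position)
n=34: W (go to 32, an L position)
n=35: L (options 28(W), 30(W), 34(W) are all W)
n=36: W (go to 35, an L position)
n=37: W (go to 0, an L position)
n=38: L (options 19(W), 36(W), 37(W) are all W)
n=39: W (go to 38, an L position)
n=40: W (go to 35, an L position)
From 40, the L positions reachable in one move are: 35, 38. Any move reaching one of these is winning.

Move to 35.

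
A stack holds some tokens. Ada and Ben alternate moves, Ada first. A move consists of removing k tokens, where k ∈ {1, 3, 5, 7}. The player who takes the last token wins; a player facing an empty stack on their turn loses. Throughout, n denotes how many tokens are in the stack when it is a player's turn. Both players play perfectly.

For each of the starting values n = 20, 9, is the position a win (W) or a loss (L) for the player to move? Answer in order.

Work bottom-up. With no move the player to move loses. Otherwise the position is W if at least one move leads to an L position for the opponent, and L if every move leads to a W.
n=0: no move → L
n=1: reaches L-position 0 → W
n=2: only reaches 1(W), which is W → L
n=3: reaches L-position 2 → W
n=4: only reaches 3(W), 1(W), all W → L
n=5: reaches L-position 4 → W
n=6: only reaches 5(W), 3(W), 1(W), all W → L
n=7: reaches L-position 6 → W
n=8: only reaches 7(W), 5(W), 3(W), 1(W), all W → L
n=9: reaches L-position 8 → W
n=10: only reaches 9(W), 7(W), 5(W), 3(W), all W → L
n=11: reaches L-position 10 → W
n=12: only reaches 11(W), 9(W), 7(W), 5(W), all W → L
n=13: reaches L-position 12 → W
n=14: only reaches 13(W), 11(W), 9(W), 7(W), all W → L
n=15: reaches L-position 14 → W
n=16: only reaches 15(W), 13(W), 11(W), 9(W), all W → L
n=17: reaches L-position 16 → W
n=18: only reaches 17(W), 15(W), 13(W), 11(W), all W → L
n=19: reaches L-position 18 → W
n=20: only reaches 19(W), 17(W), 15(W), 13(W), all W → L

20: L, 9: W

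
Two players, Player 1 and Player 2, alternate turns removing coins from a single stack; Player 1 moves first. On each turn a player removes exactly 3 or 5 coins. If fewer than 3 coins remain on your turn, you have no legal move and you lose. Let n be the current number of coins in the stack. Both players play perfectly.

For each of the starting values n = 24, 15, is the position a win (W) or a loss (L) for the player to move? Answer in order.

Classify positions by backward induction: terminal positions (no move available) are L. From any other position, the mover wins iff some move reaches an L.
n=0: no move → L
n=1: no move → L
n=2: no move → L
n=3: reaches L-position 0 → W
n=4: reaches L-position 1 → W
n=5: reaches L-position 2 → W
n=6: reaches L-position 1 → W
n=7: reaches L-position 2 → W
n=8: only reaches 5(W), 3(W), all W → L
n=9: only reaches 6(W), 4(W), all W → L
n=10: only reaches 7(W), 5(W), all W → L
n=11: reaches L-position 8 → W
n=12: reaches L-position 9 → W
n=13: reaches L-position 10 → W
n=14: reaches L-position 9 → W
n=15: reaches L-position 10 → W
n=16: only reaches 13(W), 11(W), all W → L
n=17: only reaches 14(W), 12(W), all W → L
n=18: only reaches 15(W), 13(W), all W → L
n=19: reaches L-position 16 → W
n=20: reaches L-position 17 → W
n=21: reaches L-position 18 → W
n=22: reaches L-position 17 → W
n=23: reaches L-position 18 → W
n=24: only reaches 21(W), 19(W), all W → L

24: L, 15: W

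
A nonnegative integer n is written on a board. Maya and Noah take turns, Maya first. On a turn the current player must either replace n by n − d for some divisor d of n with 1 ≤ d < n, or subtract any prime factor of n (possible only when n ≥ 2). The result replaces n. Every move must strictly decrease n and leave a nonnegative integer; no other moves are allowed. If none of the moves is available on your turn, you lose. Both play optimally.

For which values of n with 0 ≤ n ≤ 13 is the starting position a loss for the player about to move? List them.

Classify positions by backward induction: terminal positions (no move available) are L. From any other position, the mover wins iff some move reaches an L.
n=0: no move → L
n=1: no move → L
n=2: W (go to 0, an L position)
n=3: W (go to 0, an L position)
n=4: L (options 2(W), 3(W) are all W)
n=5: W (go to 0, an L position)
n=6: W (go to 4, an L position)
n=7: W (go to 0, an L position)
n=8: W (go to 4, an L position)
n=9: L (options 6(W), 8(W) are all W)
n=10: W (go to 9, an L position)
n=11: W (go to 0, an L position)
n=12: W (go to 9, an L position)
n=13: W (go to 0, an L position)
Reading off the rows marked L gives the requested list; there are 4 such values of n.

0, 1, 4, 9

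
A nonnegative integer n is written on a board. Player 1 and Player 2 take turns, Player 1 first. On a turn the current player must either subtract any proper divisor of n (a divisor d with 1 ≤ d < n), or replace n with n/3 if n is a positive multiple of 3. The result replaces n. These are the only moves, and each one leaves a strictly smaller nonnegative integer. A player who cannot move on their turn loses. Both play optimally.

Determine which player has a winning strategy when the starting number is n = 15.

Classify positions by backward induction: terminal positions (no move available) are L. From any other position, the mover wins iff some move reaches an L.
n=0: no move → L
n=1: no move → L
n=2: →1(L), so W
n=3: →1(L), so W
n=4: →2(W), 3(W) — all W, so L
n=5: →4(L), so W
n=6: →4(L), so W
n=7: →6(W) only, which is W, so L
n=8: →4(L), so W
n=9: →3(W), 6(W), 8(W) — all W, so L
n=10: →9(L), so W
n=11: →10(W) only, which is W, so L
n=12: →4(L), so W
n=13: →12(W) only, which is W, so L
n=14: →7(L), so W
n=15: →5(W), 10(W), 12(W), 14(W) — all W, so L
The starting position 15 is L: whatever Player 1 does, the opponent receives a W position.

Player 2 wins.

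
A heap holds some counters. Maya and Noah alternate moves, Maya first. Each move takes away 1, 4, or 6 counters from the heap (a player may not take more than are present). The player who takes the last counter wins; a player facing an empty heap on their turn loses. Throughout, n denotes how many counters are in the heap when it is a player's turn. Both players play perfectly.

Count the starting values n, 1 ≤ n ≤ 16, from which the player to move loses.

Build the W/L table. Terminal = L. A non-terminal position is W if it has a move to some L; otherwise it is L.
n=0: no move → L
n=1: reaches L-position 0 → W
n=2: only reaches 1(W), which is W → L
n=3: reaches L-position 2 → W
n=4: reaches L-position 0 → W
n=5: only reaches 4(W), 1(W), all W → L
n=6: reaches L-position 5 → W
n=7: only reaches 6(W), 3(W), 1(W), all W → L
n=8: reaches L-position 7 → W
n=9: reaches L-position 5 → W
n=10: only reaches 9(W), 6(W), 4(W), all W → L
n=11: reaches L-position 10 → W
n=12: only reaches 11(W), 8(W), 6(W), all W → L
n=13: reaches L-position 12 → W
n=14: reaches L-position 10 → W
n=15: only reaches 14(W), 11(W), 9(W), all W → L
n=16: reaches L-position 15 → W
L entries with 1 ≤ n ≤ 16 (n=0 is outside the asked range and is not counted): n = 2, 5, 7, 10, 12, 15; that makes 6.

6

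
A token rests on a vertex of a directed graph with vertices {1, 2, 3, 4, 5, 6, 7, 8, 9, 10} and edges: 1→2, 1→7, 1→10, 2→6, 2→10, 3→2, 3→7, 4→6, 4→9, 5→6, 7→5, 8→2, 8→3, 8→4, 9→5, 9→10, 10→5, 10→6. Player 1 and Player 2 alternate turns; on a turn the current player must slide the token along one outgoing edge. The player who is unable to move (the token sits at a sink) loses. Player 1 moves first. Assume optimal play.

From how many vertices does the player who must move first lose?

Work bottom-up. With no move the player to move loses. Otherwise the position is W if at least one move leads to an L position for the opponent, and L if every move leads to a W.
Every edge goes from a vertex to one that appears earlier in the order 6, 5, 10, 2, 7, 3, 9, 4, 8, 1, so processing vertices in that order labels each vertex after all of its successors.
6: no outgoing edge → L
5: can move to 6, which is L ⇒ W
10: can move to 6, which is L ⇒ W
2: can move to 6, which is L ⇒ W
7: the only move is to 5(W), a W ⇒ L
3: can move to 7, which is L ⇒ W
9: moves to 10(W), 5(W); every one is W ⇒ L
4: can move to 9, which is L ⇒ W
8: moves to 4(W), 3(W), 2(W); every one is W ⇒ L
1: can move to 7, which is L ⇒ W
The L vertices are 6, 7, 8, 9; that is 4 in all.

4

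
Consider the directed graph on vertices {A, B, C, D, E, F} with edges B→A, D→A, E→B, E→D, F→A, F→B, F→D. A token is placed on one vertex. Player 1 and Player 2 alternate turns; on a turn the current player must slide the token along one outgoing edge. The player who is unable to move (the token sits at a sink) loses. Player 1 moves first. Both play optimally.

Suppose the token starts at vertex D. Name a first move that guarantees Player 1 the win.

Move to A.

Label each position W (a win for the player to move) or L (a loss). A position with no legal move is L; any other position is W exactly when some move reaches an L, and L when every move reaches a W.
Every edge goes from a vertex to one that appears earlier in the order C, A, B, D, F, E, so processing vertices in that order labels each vertex after all of its successors.
C: no outgoing edge → L
A: no outgoing edge → L
B: reaches L-position A → W
D: reaches L-position A → W
F: reaches L-position A → W
E: only reaches D(W), B(W), all W → L
From D, the L positions reachable in one move are: A.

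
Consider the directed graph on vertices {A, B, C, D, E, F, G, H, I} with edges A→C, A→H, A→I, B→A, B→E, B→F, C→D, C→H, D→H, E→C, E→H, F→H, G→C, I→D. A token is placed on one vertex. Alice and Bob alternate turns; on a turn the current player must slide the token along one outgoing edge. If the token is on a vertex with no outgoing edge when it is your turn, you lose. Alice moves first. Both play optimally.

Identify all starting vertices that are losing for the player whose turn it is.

Build the W/L table. Terminal = L. A non-terminal position is W if it has a move to some L; otherwise it is L.
Every edge goes from a vertex to one that appears earlier in the order H, D, C, I, A, F, E, B, G, so processing vertices in that order labels each vertex after all of its successors.
H: no outgoing edge → L
D: reaches L-position H → W
C: reaches L-position H → W
I: only reaches D(W), which is W → L
A: reaches L-position I → W
F: reaches L-position H → W
E: reaches L-position H → W
B: only reaches E(W), F(W), A(W), all W → L
G: only reaches C(W), which is W → L
Reading off the rows marked L gives the requested list; there are 4 such vertices.

B, G, H, I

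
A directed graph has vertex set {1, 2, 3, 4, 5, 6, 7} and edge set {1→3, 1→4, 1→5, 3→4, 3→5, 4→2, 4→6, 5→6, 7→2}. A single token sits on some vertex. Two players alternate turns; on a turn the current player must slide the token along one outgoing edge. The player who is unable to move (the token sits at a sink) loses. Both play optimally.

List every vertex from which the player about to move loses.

Build the W/L table. Terminal = L. A non-terminal position is W if it has a move to some L; otherwise it is L.
Every edge goes from a vertex to one that appears earlier in the order 2, 6, 4, 5, 3, 7, 1, so processing vertices in that order labels each vertex after all of its successors.
2: no outgoing edge → L
6: no outgoing edge → L
4: reaches L-position 6 → W
5: reaches L-position 6 → W
3: only reaches 5(W), 4(W), all W → L
7: reaches L-position 2 → W
1: reaches L-position 3 → W
The losing starting vertices are exactly the entries labelled L in this table (3 of them).

2, 3, 6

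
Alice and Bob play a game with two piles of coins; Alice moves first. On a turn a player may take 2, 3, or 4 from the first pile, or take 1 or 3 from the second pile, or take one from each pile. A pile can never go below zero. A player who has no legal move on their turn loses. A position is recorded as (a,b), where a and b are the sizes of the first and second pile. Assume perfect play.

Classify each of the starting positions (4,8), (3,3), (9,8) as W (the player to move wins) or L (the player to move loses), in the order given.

Work bottom-up. With no move the player to move loses. Otherwise the position is W if at least one move leads to an L position for the opponent, and L if every move leads to a W.
No move ever increases a pile, so every position that can arise here has a ≤ 9 and b ≤ 8; it is enough to label the cells with 0 ≤ a ≤ 9 and 0 ≤ b ≤ 8.
Every move lowers a or b (never raises either), so fill the grid row by row in increasing a, and left to right within a row: each cell's successors are then already labelled.
      b=0  b=1  b=2  b=3  b=4  b=5  b=6  b=7  b=8
a=0:    L    W    L    W    L    W    L    W    L
a=1:    L    W    L    W    L    W    L    W    L
a=2:    W    W    W    W    W    W    W    W    W
a=3:    W    L    W    L    W    L    W    L    W
a=4:    W    L    W    L    W    L    W    L    W
a=5:    W    W    W    W    W    W    W    W    W
a=6:    L    W    L    W    L    W    L    W    L
a=7:    L    W    L    W    L    W    L    W    L
a=8:    W    W    W    W    W    W    W    W    W
a=9:    W    L    W    L    W    L    W    L    W
Cells with no legal move (terminal, hence L): (0,0), (1,0).
The remaining L cells, each justified by listing all of its moves:
(0,2): L (sole option (0,1)(W) is W)
(0,4): L (options (0,3)(W), (0,1)(W) are all W)
(0,6): L (options (0,5)(W), (0,3)(W) are all W)
(0,8): L (options (0,7)(W), (0,5)(W) are all W)
(1,2): L (options (1,1)(W), (0,1)(W) are all W)
(1,4): L (options (1,3)(W), (1,1)(W), (0,3)(W) are all W)
(1,6): L (options (1,5)(W), (1,3)(W), (0,5)(W) are all W)
(1,8): L (options (1,7)(W), (1,5)(W), (0,7)(W) are all W)
(3,1): L (options (1,1)(W), (0,1)(W), (3,0)(W), (2,0)(W) are all W)
(3,3): L (options (1,3)(W), (0,3)(W), (3,2)(W), (3,0)(W), (2,2)(W) are all W)
(3,5): L (options (1,5)(W), (0,5)(W), (3,4)(W), (3,2)(W), (2,4)(W) are all W)
(3,7): L (options (1,7)(W), (0,7)(W), (3,6)(W), (3,4)(W), (2,6)(W) are all W)
(4,1): L (options (2,1)(W), (1,1)(W), (0,1)(W), (4,0)(W), (3,0)(W) are all W)
(4,3): L (options (2,3)(W), (1,3)(W), (0,3)(W), (4,2)(W), (4,0)(W), (3,2)(W) are all W)
(4,5): L (options (2,5)(W), (1,5)(W), (0,5)(W), (4,4)(W), (4,2)(W), (3,4)(W) are all W)
(4,7): L (options (2,7)(W), (1,7)(W), (0,7)(W), (4,6)(W), (4,4)(W), (3,6)(W) are all W)
(6,0): L (options (4,0)(W), (3,0)(W), (2,0)(W) are all W)
(6,2): L (options (4,2)(W), (3,2)(W), (2,2)(W), (6,1)(W), (5,1)(W) are all W)
(6,4): L (options (4,4)(W), (3,4)(W), (2,4)(W), (6,3)(W), (6,1)(W), (5,3)(W) are all W)
(6,6): L (options (4,6)(W), (3,6)(W), (2,6)(W), (6,5)(W), (6,3)(W), (5,5)(W) are all W)
(6,8): L (options (4,8)(W), (3,8)(W), (2,8)(W), (6,7)(W), (6,5)(W), (5,7)(W) are all W)
(7,0): L (options (5,0)(W), (4,0)(W), (3,0)(W) are all W)
(7,2): L (options (5,2)(W), (4,2)(W), (3,2)(W), (7,1)(W), (6,1)(W) are all W)
(7,4): L (options (5,4)(W), (4,4)(W), (3,4)(W), (7,3)(W), (7,1)(W), (6,3)(W) are all W)
(7,6): L (options (5,6)(W), (4,6)(W), (3,6)(W), (7,5)(W), (7,3)(W), (6,5)(W) are all W)
(7,8): L (options (5,8)(W), (4,8)(W), (3,8)(W), (7,7)(W), (7,5)(W), (6,7)(W) are all W)
(9,1): L (options (7,1)(W), (6,1)(W), (5,1)(W), (9,0)(W), (8,0)(W) are all W)
(9,3): L (options (7,3)(W), (6,3)(W), (5,3)(W), (9,2)(W), (9,0)(W), (8,2)(W) are all W)
(9,5): L (options (7,5)(W), (6,5)(W), (5,5)(W), (9,4)(W), (9,2)(W), (8,4)(W) are all W)
(9,7): L (options (7,7)(W), (6,7)(W), (5,7)(W), (9,6)(W), (9,4)(W), (8,6)(W) are all W)
Every other cell has at least one move into one of the L cells above, so it is W.
(4,8): the move to (1,8) reaches an L cell, so W
(3,3): one of the L cells justified above, so L
(9,8): the move to (7,8) reaches an L cell, so W

(4,8): W, (3,3): L, (9,8): W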